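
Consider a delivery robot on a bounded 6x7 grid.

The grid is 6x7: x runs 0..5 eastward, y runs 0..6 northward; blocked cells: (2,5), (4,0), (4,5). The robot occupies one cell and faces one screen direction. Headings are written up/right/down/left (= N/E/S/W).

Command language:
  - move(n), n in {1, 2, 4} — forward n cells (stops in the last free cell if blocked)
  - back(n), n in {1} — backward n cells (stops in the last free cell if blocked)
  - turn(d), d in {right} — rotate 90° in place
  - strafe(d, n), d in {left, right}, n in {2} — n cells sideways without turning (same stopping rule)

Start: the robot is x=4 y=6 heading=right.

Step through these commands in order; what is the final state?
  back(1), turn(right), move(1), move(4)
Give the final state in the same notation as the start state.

start: x=4 y=6 heading=right
t=1 back(1) ⇒ x=3 y=6 heading=right
t=2 turn(right) ⇒ x=3 y=6 heading=down
t=3 move(1) ⇒ x=3 y=5 heading=down
t=4 move(4) ⇒ x=3 y=1 heading=down

x=3 y=1 heading=down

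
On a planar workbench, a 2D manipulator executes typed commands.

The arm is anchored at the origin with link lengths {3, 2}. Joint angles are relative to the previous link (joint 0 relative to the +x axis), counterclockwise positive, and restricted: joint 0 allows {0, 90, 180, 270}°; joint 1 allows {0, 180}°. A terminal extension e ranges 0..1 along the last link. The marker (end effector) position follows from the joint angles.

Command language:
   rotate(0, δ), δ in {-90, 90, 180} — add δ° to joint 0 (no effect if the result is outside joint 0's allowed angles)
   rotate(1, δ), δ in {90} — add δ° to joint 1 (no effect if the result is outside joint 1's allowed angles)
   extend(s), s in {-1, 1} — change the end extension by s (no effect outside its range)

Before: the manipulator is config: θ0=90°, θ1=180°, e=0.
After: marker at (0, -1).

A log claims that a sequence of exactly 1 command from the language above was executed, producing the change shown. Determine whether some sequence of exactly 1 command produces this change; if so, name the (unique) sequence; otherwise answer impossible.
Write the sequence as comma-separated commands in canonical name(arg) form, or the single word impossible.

start: config: θ0=90°, θ1=180°, e=0
1. rotate(0, 180) → config: θ0=270°, θ1=180°, e=0
no other 1-command option fits: unique.

rotate(0, 180)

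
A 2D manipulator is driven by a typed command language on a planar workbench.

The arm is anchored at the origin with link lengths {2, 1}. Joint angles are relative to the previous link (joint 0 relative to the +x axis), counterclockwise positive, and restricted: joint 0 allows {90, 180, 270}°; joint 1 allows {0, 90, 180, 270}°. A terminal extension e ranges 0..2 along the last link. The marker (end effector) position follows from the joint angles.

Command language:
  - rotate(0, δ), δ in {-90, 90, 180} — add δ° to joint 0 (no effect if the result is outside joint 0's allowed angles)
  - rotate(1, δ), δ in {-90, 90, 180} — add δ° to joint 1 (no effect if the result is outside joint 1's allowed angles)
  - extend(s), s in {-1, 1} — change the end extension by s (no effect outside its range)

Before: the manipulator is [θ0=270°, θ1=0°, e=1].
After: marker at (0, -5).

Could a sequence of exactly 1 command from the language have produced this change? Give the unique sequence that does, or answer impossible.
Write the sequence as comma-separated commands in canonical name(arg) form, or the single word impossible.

begin: [θ0=270°, θ1=0°, e=1]
[1] after extend(1): [θ0=270°, θ1=0°, e=2]
uniquely the one of 8 1-step routes that fits.

extend(1)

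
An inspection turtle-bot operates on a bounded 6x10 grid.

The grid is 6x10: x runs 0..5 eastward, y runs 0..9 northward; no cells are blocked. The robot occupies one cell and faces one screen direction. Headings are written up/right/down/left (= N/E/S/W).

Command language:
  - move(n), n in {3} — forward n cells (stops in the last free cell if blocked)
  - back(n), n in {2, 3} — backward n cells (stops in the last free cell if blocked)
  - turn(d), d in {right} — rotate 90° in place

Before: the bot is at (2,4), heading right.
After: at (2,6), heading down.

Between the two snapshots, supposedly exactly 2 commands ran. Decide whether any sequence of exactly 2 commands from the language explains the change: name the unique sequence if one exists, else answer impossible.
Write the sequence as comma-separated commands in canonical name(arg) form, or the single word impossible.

turn(right), back(2)

key: running back(2) before turn(right) would end elsewhere — order is forced
initial: at (2,4), heading right
1. turn(right) → at (2,4), heading down
2. back(2) → at (2,6), heading down
no other 2-command option fits: unique.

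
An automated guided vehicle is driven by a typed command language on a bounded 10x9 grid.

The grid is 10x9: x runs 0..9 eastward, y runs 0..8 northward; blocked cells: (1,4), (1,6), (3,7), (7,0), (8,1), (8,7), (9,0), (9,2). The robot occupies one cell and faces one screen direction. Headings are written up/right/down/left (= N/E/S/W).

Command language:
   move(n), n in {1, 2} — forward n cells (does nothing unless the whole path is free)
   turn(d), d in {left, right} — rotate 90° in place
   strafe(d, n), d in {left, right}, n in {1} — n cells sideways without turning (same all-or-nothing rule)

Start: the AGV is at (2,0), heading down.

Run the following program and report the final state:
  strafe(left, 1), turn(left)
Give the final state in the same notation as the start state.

from: at (2,0), heading down
t=1 strafe(left, 1) ⇒ at (3,0), heading down
t=2 turn(left) ⇒ at (3,0), heading right

at (3,0), heading right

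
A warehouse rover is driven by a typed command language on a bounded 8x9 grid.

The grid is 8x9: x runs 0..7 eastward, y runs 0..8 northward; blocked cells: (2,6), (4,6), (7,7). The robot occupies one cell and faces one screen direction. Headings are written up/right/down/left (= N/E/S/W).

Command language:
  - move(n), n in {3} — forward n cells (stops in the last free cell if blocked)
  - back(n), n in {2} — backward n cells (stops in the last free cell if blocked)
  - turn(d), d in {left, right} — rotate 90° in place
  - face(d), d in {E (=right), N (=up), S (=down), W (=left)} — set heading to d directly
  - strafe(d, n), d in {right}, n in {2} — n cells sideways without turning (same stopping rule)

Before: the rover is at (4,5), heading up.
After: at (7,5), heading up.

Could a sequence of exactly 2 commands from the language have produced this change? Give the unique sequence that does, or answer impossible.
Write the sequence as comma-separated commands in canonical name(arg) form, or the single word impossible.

key: heading stays N — no command in the sequence turns
initial: at (4,5), heading up
t=1 strafe(right, 2) ⇒ at (6,5), heading up
t=2 strafe(right, 2) ⇒ at (7,5), heading up
uniquely the one of 81 2-step routes that fits.

strafe(right, 2), strafe(right, 2)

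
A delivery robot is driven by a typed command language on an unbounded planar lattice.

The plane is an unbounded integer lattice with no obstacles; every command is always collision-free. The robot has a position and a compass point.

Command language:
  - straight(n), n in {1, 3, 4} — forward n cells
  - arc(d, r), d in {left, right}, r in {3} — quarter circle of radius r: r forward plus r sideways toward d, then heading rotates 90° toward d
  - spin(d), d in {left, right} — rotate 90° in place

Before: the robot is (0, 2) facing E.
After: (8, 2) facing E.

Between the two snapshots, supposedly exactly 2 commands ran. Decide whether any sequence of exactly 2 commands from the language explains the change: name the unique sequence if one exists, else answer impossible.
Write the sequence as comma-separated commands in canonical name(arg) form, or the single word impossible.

straight(4), straight(4)

key: still facing E at the end — nothing in the sequence rotates
from: (0, 2) facing E
t=1 straight(4) ⇒ (4, 2) facing E
t=2 straight(4) ⇒ (8, 2) facing E
all 49 alternatives checked — unique.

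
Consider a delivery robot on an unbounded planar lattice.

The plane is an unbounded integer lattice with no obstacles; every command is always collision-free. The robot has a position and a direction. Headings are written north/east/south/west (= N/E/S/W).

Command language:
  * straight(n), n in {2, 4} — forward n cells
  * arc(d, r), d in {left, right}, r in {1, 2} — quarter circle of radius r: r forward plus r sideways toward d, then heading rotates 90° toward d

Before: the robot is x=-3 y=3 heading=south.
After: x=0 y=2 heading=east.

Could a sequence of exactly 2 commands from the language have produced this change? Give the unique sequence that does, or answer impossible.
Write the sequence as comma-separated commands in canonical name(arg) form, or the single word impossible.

arc(left, 1), straight(2)

key: order matters: swapping arc(left, 1) and straight(2) lands elsewhere
t0: x=-3 y=3 heading=south
[1] after arc(left, 1): x=-2 y=2 heading=east
[2] after straight(2): x=0 y=2 heading=east
no rival 2-sequence matches.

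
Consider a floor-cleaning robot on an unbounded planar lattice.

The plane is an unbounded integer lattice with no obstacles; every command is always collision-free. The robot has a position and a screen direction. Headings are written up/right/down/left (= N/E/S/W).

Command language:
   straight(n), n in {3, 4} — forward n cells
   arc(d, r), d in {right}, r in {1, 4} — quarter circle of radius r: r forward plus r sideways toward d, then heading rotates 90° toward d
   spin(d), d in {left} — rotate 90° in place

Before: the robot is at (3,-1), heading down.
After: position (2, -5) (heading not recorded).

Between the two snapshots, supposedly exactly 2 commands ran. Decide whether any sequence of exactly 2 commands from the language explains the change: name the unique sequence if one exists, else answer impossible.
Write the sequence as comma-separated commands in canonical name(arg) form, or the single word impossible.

straight(3), arc(right, 1)

key: order matters: swapping straight(3) and arc(right, 1) lands elsewhere
initial: at (3,-1), heading down
1. straight(3) → at (3,-4), heading down
2. arc(right, 1) → at (2,-5), heading left
no rival 2-sequence matches.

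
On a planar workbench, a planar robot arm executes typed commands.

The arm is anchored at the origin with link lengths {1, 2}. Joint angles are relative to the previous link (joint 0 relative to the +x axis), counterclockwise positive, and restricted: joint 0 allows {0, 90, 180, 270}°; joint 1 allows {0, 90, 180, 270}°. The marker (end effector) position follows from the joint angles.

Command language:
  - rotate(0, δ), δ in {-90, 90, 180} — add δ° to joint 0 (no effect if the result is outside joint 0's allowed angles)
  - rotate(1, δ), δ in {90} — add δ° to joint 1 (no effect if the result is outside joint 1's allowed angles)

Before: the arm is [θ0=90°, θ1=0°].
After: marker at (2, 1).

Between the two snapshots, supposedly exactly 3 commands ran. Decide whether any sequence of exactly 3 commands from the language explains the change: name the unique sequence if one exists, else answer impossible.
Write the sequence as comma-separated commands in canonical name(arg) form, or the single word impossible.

initial: [θ0=90°, θ1=0°]
t=1 rotate(1, 90) ⇒ [θ0=90°, θ1=90°]
t=2 rotate(1, 90) ⇒ [θ0=90°, θ1=180°]
t=3 rotate(1, 90) ⇒ [θ0=90°, θ1=270°]
uniquely the one of 64 3-step routes that fits.

rotate(1, 90), rotate(1, 90), rotate(1, 90)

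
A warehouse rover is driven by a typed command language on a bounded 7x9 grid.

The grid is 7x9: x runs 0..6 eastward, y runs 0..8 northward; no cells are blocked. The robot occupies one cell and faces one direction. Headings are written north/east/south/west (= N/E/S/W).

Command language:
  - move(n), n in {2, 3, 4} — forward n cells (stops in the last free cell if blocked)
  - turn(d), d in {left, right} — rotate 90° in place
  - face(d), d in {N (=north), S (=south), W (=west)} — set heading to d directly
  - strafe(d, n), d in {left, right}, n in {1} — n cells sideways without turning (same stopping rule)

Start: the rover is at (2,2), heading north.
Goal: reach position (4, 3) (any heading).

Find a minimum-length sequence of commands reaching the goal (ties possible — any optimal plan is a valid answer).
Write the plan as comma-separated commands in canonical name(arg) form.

turn(right), move(2), strafe(left, 1)

begin: at (2,2), heading north
[1] after turn(right): at (2,2), heading east
[2] after move(2): at (4,2), heading east
[3] after strafe(left, 1): at (4,3), heading east
shorter routes all fall short; 3 is best.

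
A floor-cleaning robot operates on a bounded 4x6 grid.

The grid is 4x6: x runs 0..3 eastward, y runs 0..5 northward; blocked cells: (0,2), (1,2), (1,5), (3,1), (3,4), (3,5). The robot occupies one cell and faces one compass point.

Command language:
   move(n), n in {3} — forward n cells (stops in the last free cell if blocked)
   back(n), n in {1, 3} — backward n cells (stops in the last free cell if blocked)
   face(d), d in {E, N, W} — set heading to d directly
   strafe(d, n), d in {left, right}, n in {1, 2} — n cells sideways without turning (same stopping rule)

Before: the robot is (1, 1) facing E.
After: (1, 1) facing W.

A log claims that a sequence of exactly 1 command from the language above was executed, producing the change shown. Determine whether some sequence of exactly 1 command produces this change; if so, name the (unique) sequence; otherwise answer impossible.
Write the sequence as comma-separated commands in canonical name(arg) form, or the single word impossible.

face(W)

key: parked at (1,1) the whole time — nothing moves the robot
initial: (1, 1) facing E
step 1 (face(W)): (1, 1) facing W
no rival 1-sequence matches.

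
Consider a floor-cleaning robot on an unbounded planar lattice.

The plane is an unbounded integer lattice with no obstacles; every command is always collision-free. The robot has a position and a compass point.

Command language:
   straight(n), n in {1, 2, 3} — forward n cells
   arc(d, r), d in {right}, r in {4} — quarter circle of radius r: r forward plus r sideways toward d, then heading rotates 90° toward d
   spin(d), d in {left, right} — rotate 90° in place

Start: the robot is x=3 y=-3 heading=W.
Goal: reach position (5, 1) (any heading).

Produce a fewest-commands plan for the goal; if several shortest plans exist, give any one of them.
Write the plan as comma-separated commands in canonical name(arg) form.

t0: x=3 y=-3 heading=W
1. straight(2) → x=1 y=-3 heading=W
2. spin(right) → x=1 y=-3 heading=N
3. arc(right, 4) → x=5 y=1 heading=E
nothing shorter than 3 reaches the goal.

straight(2), spin(right), arc(right, 4)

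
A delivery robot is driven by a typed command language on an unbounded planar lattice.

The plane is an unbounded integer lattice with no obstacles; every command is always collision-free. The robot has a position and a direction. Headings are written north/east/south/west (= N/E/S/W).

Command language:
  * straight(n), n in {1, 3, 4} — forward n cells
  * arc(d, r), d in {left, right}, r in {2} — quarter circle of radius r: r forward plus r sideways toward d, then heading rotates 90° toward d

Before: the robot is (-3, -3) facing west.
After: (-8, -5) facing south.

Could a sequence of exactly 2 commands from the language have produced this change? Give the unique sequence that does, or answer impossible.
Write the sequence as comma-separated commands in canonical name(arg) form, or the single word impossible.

straight(3), arc(left, 2)

key: cell and facing (now S) both changed — the 2 commands mix motion and turning
initial: (-3, -3) facing west
[1] after straight(3): (-6, -3) facing west
[2] after arc(left, 2): (-8, -5) facing south
uniquely the one of 25 2-step routes that fits.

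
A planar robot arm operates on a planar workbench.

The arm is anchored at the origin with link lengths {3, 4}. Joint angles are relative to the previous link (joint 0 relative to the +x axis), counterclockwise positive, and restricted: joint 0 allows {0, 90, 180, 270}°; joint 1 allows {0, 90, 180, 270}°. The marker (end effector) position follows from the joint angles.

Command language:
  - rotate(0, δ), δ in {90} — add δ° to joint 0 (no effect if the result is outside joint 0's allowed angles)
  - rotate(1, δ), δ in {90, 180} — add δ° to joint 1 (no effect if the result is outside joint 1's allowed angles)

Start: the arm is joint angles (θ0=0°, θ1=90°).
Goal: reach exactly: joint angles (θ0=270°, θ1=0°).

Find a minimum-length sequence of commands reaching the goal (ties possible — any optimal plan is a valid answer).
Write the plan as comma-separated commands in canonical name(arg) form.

rotate(1, 90), rotate(0, 90), rotate(0, 90), rotate(0, 90), rotate(1, 180)

from: joint angles (θ0=0°, θ1=90°)
t=1 rotate(1, 90) ⇒ joint angles (θ0=0°, θ1=180°)
t=2 rotate(0, 90) ⇒ joint angles (θ0=90°, θ1=180°)
t=3 rotate(0, 90) ⇒ joint angles (θ0=180°, θ1=180°)
t=4 rotate(0, 90) ⇒ joint angles (θ0=270°, θ1=180°)
t=5 rotate(1, 180) ⇒ joint angles (θ0=270°, θ1=0°)
minimal: 5 command(s), checked below 5.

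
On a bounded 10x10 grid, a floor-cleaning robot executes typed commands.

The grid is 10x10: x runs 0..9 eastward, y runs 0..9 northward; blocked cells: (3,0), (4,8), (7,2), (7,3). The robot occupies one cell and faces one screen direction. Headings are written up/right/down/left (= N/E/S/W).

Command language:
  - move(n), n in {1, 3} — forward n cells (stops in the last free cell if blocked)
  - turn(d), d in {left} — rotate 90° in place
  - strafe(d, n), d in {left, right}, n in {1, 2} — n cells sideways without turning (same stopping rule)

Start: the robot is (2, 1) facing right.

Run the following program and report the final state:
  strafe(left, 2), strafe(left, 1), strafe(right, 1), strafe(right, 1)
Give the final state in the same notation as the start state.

(2, 2) facing right

initial: (2, 1) facing right
[1] after strafe(left, 2): (2, 3) facing right
[2] after strafe(left, 1): (2, 4) facing right
[3] after strafe(right, 1): (2, 3) facing right
[4] after strafe(right, 1): (2, 2) facing right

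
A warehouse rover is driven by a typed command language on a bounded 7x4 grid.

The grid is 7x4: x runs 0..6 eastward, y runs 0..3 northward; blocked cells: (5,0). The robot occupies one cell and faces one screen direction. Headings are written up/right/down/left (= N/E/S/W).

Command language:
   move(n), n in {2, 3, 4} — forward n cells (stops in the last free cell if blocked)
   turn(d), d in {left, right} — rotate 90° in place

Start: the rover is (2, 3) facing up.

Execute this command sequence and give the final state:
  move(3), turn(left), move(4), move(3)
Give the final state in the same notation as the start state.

(0, 3) facing left

t0: (2, 3) facing up
[1] after move(3): (2, 3) facing up
[2] after turn(left): (2, 3) facing left
[3] after move(4): (0, 3) facing left
[4] after move(3): (0, 3) facing left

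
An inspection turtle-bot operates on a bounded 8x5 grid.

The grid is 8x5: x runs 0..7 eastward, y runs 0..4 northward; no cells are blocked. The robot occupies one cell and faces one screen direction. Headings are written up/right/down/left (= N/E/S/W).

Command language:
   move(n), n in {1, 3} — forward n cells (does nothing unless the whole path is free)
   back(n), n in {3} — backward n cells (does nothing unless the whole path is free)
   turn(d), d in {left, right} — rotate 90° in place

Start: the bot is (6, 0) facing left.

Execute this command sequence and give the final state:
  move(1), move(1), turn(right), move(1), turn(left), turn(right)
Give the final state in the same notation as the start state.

initial: (6, 0) facing left
1. move(1) → (5, 0) facing left
2. move(1) → (4, 0) facing left
3. turn(right) → (4, 0) facing up
4. move(1) → (4, 1) facing up
5. turn(left) → (4, 1) facing left
6. turn(right) → (4, 1) facing up

(4, 1) facing up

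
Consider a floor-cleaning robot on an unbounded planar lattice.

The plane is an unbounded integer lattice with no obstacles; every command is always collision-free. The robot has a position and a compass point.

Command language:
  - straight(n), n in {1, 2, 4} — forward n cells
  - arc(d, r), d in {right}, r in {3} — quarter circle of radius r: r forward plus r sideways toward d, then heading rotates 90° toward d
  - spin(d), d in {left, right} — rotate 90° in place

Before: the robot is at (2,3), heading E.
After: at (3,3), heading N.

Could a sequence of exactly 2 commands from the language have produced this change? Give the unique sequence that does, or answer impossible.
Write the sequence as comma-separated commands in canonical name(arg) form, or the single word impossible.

key: order matters: swapping straight(1) and spin(left) lands elsewhere
begin: at (2,3), heading E
step 1 (straight(1)): at (3,3), heading E
step 2 (spin(left)): at (3,3), heading N
no other 2-command option fits: unique.

straight(1), spin(left)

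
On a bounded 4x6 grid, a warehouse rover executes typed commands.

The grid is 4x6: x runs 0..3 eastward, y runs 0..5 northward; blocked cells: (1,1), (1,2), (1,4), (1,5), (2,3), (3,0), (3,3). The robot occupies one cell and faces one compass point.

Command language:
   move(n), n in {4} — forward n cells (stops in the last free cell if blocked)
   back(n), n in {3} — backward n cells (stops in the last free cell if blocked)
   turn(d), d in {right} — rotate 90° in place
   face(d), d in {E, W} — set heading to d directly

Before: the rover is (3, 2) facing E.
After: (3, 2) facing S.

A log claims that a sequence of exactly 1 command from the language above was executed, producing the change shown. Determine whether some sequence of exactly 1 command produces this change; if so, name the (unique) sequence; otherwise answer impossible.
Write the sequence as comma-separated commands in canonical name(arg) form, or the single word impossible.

turn(right)

key: parked at (3,2) the whole time — nothing moves the robot
t0: (3, 2) facing E
[1] after turn(right): (3, 2) facing S
no rival 1-sequence matches.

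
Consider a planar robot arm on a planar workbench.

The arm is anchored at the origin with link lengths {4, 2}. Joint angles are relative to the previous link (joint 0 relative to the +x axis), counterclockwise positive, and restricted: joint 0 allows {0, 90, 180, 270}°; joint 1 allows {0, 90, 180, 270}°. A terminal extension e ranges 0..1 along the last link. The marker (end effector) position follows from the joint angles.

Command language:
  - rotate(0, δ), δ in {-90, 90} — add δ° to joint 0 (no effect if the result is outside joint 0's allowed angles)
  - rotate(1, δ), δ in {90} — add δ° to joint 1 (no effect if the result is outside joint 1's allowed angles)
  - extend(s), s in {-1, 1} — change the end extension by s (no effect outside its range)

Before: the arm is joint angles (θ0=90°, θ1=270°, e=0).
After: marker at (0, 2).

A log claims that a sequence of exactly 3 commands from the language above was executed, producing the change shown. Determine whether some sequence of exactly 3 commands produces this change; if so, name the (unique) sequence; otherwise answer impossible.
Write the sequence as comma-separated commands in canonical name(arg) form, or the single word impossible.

t0: joint angles (θ0=90°, θ1=270°, e=0)
t=1 rotate(1, 90) ⇒ joint angles (θ0=90°, θ1=0°, e=0)
t=2 rotate(1, 90) ⇒ joint angles (θ0=90°, θ1=90°, e=0)
t=3 rotate(1, 90) ⇒ joint angles (θ0=90°, θ1=180°, e=0)
uniquely the one of 125 3-step routes that fits.

rotate(1, 90), rotate(1, 90), rotate(1, 90)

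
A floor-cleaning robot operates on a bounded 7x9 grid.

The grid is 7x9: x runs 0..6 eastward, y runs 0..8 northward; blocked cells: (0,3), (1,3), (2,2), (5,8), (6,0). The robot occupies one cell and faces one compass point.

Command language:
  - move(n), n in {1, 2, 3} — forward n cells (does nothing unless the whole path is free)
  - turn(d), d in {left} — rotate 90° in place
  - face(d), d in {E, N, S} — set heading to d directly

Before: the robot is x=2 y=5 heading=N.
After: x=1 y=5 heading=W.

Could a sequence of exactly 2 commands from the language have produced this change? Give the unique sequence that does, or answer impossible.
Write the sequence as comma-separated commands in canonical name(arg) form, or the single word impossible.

turn(left), move(1)

key: running move(1) before turn(left) would end elsewhere — order is forced
start: x=2 y=5 heading=N
step 1 (turn(left)): x=2 y=5 heading=W
step 2 (move(1)): x=1 y=5 heading=W
uniquely the one of 49 2-step routes that fits.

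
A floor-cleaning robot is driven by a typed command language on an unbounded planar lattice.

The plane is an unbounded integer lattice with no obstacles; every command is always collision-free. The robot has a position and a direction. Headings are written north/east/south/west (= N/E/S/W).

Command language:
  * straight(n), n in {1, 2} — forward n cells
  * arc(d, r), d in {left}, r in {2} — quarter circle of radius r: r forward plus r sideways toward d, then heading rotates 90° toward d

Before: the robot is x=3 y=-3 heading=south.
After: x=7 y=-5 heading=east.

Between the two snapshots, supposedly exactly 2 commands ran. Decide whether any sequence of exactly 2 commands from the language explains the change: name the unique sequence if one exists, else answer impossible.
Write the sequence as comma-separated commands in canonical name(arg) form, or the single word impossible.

key: position moved to (7,-5) AND the heading swung to E — translation plus rotation needed
from: x=3 y=-3 heading=south
1. arc(left, 2) → x=5 y=-5 heading=east
2. straight(2) → x=7 y=-5 heading=east
uniquely the one of 9 2-step routes that fits.

arc(left, 2), straight(2)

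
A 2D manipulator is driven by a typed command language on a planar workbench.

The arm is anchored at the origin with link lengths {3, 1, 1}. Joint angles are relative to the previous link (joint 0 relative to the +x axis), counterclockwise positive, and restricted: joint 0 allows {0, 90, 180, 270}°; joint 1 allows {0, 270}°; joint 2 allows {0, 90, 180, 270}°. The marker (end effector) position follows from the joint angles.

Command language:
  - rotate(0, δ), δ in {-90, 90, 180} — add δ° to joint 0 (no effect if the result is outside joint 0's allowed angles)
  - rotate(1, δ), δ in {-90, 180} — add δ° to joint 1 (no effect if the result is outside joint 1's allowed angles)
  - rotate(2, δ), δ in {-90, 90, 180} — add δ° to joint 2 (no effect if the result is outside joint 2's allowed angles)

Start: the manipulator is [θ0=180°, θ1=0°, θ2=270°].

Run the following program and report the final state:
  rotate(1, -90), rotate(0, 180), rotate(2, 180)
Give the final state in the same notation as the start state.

[θ0=0°, θ1=270°, θ2=90°]

start: [θ0=180°, θ1=0°, θ2=270°]
t=1 rotate(1, -90) ⇒ [θ0=180°, θ1=270°, θ2=270°]
t=2 rotate(0, 180) ⇒ [θ0=0°, θ1=270°, θ2=270°]
t=3 rotate(2, 180) ⇒ [θ0=0°, θ1=270°, θ2=90°]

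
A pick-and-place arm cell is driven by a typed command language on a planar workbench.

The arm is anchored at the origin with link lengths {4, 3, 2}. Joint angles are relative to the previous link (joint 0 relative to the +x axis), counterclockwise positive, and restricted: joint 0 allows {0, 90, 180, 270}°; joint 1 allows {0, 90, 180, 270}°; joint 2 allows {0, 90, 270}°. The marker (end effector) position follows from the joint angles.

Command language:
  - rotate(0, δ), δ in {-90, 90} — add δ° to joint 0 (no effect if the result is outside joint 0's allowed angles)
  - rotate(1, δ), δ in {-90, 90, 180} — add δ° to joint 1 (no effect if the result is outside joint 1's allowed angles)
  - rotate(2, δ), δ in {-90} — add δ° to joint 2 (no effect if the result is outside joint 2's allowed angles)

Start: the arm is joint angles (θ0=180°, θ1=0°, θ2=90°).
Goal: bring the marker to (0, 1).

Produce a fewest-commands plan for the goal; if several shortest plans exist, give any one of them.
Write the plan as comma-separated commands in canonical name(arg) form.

rotate(1, 180), rotate(2, -90), rotate(0, 90)

t0: joint angles (θ0=180°, θ1=0°, θ2=90°)
t=1 rotate(1, 180) ⇒ joint angles (θ0=180°, θ1=180°, θ2=90°)
t=2 rotate(2, -90) ⇒ joint angles (θ0=180°, θ1=180°, θ2=0°)
t=3 rotate(0, 90) ⇒ joint angles (θ0=270°, θ1=180°, θ2=0°)
minimal: 3 command(s), checked below 3.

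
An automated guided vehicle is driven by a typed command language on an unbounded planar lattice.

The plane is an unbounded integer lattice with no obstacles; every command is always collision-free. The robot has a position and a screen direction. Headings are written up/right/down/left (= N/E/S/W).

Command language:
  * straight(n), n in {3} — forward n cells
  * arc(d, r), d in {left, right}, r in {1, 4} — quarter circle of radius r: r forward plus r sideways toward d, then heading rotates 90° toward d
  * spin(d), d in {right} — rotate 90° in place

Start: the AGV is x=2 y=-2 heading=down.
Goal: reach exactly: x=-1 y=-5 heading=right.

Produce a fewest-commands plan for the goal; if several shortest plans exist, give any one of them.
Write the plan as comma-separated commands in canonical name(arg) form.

begin: x=2 y=-2 heading=down
step 1 (arc(right, 4)): x=-2 y=-6 heading=left
step 2 (spin(right)): x=-2 y=-6 heading=up
step 3 (arc(right, 1)): x=-1 y=-5 heading=right
shorter routes all fall short; 3 is best.

arc(right, 4), spin(right), arc(right, 1)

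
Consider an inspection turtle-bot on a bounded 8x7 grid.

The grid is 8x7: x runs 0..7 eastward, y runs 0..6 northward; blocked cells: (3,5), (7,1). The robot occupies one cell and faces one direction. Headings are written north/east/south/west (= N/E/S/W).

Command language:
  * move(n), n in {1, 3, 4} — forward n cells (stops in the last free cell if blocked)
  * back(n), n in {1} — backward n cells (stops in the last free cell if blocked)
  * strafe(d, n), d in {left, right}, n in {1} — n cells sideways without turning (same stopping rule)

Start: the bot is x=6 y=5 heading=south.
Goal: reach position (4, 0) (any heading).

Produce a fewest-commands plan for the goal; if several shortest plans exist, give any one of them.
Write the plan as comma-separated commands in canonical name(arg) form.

move(3), move(3), strafe(right, 1), strafe(right, 1)

t0: x=6 y=5 heading=south
step 1 (move(3)): x=6 y=2 heading=south
step 2 (move(3)): x=6 y=0 heading=south
step 3 (strafe(right, 1)): x=5 y=0 heading=south
step 4 (strafe(right, 1)): x=4 y=0 heading=south
shorter routes all fall short; 4 is best.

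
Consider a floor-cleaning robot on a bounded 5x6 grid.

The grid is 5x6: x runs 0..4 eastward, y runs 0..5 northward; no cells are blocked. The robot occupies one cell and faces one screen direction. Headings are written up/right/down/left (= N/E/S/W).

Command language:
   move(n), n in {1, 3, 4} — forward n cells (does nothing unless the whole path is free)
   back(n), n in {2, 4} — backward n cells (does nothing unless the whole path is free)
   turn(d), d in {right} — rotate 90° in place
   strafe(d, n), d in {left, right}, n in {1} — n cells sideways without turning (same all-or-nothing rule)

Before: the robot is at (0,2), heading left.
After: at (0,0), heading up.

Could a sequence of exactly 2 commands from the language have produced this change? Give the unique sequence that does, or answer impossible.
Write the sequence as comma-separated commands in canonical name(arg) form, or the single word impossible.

turn(right), back(2)

key: running back(2) before turn(right) would end elsewhere — order is forced
start: at (0,2), heading left
t=1 turn(right) ⇒ at (0,2), heading up
t=2 back(2) ⇒ at (0,0), heading up
no rival 2-sequence matches.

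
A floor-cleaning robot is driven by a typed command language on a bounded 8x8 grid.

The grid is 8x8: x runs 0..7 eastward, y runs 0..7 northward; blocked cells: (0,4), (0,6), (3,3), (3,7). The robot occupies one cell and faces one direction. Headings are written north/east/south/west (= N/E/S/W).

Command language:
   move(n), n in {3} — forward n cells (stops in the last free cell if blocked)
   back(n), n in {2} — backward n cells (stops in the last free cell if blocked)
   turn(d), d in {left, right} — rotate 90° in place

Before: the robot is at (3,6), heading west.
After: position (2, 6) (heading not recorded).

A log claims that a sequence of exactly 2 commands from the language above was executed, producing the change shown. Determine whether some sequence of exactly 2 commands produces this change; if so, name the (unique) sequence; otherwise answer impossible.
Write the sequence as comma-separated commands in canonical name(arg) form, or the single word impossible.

key: order matters: swapping back(2) and move(3) lands elsewhere
start: at (3,6), heading west
1. back(2) → at (5,6), heading west
2. move(3) → at (2,6), heading west
no rival 2-sequence matches.

back(2), move(3)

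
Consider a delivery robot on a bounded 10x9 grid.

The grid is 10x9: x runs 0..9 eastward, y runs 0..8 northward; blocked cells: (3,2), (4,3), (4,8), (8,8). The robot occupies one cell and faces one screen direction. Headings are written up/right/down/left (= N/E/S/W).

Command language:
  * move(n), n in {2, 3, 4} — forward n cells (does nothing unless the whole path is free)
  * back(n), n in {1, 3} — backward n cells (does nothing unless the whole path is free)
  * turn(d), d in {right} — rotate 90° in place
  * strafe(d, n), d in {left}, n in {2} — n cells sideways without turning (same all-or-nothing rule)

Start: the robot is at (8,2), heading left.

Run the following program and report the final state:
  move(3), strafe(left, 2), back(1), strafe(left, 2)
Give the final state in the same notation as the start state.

begin: at (8,2), heading left
1. move(3) → at (5,2), heading left
2. strafe(left, 2) → at (5,0), heading left
3. back(1) → at (6,0), heading left
4. strafe(left, 2) → at (6,0), heading left

at (6,0), heading left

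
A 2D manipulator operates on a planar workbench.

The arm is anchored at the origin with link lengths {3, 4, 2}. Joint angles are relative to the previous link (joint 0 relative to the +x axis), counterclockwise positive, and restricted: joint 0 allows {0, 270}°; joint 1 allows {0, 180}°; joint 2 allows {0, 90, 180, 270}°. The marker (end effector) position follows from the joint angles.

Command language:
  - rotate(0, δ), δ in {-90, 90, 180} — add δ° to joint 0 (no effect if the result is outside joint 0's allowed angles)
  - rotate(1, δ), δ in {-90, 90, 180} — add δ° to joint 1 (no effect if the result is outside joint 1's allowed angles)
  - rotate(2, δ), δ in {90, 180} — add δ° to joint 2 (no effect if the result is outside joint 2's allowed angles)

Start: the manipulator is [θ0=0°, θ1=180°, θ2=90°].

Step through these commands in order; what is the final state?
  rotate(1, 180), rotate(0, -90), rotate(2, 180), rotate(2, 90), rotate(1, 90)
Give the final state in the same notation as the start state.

[θ0=270°, θ1=0°, θ2=0°]

from: [θ0=0°, θ1=180°, θ2=90°]
t=1 rotate(1, 180) ⇒ [θ0=0°, θ1=0°, θ2=90°]
t=2 rotate(0, -90) ⇒ [θ0=270°, θ1=0°, θ2=90°]
t=3 rotate(2, 180) ⇒ [θ0=270°, θ1=0°, θ2=270°]
t=4 rotate(2, 90) ⇒ [θ0=270°, θ1=0°, θ2=0°]
t=5 rotate(1, 90) ⇒ [θ0=270°, θ1=0°, θ2=0°]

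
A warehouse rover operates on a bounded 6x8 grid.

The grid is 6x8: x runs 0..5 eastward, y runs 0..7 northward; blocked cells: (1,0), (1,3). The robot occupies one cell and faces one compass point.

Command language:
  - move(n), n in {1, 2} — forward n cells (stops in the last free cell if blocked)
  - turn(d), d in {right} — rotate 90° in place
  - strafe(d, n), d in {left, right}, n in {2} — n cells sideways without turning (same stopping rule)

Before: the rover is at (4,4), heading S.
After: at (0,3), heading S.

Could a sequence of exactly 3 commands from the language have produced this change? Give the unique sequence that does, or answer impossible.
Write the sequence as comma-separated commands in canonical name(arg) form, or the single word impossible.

key: order matters: swapping strafe(right, 2) and move(1) lands elsewhere
begin: at (4,4), heading S
step 1 (strafe(right, 2)): at (2,4), heading S
step 2 (strafe(right, 2)): at (0,4), heading S
step 3 (move(1)): at (0,3), heading S
no rival 3-sequence matches.

strafe(right, 2), strafe(right, 2), move(1)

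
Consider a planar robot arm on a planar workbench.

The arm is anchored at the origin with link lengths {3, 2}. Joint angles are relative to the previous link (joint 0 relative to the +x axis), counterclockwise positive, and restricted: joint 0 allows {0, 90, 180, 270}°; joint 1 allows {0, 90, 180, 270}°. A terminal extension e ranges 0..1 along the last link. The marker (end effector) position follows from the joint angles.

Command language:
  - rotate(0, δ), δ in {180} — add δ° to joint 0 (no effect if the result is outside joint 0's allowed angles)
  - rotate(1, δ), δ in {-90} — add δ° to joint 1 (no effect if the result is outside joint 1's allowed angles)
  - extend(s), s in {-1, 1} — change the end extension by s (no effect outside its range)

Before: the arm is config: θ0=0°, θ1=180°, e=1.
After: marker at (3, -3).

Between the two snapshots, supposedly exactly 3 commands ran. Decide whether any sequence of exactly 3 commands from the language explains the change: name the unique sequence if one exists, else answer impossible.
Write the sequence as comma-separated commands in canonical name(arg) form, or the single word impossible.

rotate(1, -90), rotate(1, -90), rotate(1, -90)

begin: config: θ0=0°, θ1=180°, e=1
1. rotate(1, -90) → config: θ0=0°, θ1=90°, e=1
2. rotate(1, -90) → config: θ0=0°, θ1=0°, e=1
3. rotate(1, -90) → config: θ0=0°, θ1=270°, e=1
no rival 3-sequence matches.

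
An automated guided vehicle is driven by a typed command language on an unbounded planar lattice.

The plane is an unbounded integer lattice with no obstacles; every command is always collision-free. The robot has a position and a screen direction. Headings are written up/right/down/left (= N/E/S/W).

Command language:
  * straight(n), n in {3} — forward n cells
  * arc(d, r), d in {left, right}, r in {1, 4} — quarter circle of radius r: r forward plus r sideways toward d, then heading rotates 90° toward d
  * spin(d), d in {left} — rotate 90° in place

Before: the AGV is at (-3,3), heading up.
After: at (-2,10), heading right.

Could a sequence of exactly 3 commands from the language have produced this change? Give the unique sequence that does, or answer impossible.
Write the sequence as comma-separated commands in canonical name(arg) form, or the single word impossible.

key: running arc(right, 1) before straight(3) would end elsewhere — order is forced
start: at (-3,3), heading up
[1] after straight(3): at (-3,6), heading up
[2] after straight(3): at (-3,9), heading up
[3] after arc(right, 1): at (-2,10), heading right
no rival 3-sequence matches.

straight(3), straight(3), arc(right, 1)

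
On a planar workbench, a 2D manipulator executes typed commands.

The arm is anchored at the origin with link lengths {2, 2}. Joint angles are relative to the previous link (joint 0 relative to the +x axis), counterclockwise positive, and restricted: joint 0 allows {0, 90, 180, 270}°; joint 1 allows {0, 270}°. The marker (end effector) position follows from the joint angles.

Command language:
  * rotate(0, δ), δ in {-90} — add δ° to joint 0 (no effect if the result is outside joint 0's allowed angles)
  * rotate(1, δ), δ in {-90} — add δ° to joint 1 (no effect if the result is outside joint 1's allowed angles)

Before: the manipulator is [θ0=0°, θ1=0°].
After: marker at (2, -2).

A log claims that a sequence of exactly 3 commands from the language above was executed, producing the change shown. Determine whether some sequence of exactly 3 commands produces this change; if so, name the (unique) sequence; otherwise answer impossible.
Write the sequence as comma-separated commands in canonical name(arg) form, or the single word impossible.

rotate(1, -90), rotate(1, -90), rotate(1, -90)

begin: [θ0=0°, θ1=0°]
[1] after rotate(1, -90): [θ0=0°, θ1=270°]
[2] after rotate(1, -90): [θ0=0°, θ1=270°]
[3] after rotate(1, -90): [θ0=0°, θ1=270°]
no other 3-command option fits: unique.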